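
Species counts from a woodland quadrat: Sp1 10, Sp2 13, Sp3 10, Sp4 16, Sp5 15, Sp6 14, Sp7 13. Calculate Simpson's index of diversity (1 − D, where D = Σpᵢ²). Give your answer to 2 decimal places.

0.85

Total N = 10+13+10+16+15+14+13 = 91, so the proportions are 0.1099, 0.1429, 0.1099, 0.1758, 0.1648, 0.1538, 0.1429 (working shown to 4 dp, full precision carried).
D = 0.1099² + 0.1429² + 0.1099² + 0.1758² + 0.1648² + 0.1538² + 0.1429² = 0.0121 + 0.0204 + 0.0121 + 0.0309 + 0.0272 + 0.0237 + 0.0204 = 0.1467.
So 1 − D = 0.8533, i.e. 0.85 to 2 decimal places.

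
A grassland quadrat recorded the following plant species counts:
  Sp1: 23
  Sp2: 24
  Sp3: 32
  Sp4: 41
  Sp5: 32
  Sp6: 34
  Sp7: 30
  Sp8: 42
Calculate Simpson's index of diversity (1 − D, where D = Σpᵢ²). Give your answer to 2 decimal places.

Total N = 23+24+32+41+32+34+30+42 = 258, so the proportions are 0.0891, 0.093, 0.124, 0.1589, 0.124, 0.1318, 0.1163, 0.1628 (working shown to 4 dp, full precision carried).
D = 0.0891² + 0.093² + 0.124² + 0.1589² + 0.124² + 0.1318² + 0.1163² + 0.1628² = 0.0079 + 0.0087 + 0.0154 + 0.0253 + 0.0154 + 0.0174 + 0.0135 + 0.0265 = 0.1300.
So 1 − D = 0.8700, i.e. 0.87 to 2 decimal places.

0.87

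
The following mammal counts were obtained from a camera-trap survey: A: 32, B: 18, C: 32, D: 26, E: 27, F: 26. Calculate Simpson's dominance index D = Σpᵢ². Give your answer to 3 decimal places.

Total N = 32+18+32+26+27+26 = 161, so the proportions are 0.19876, 0.1118, 0.19876, 0.16149, 0.1677, 0.16149 (working shown to 5 dp, full precision carried).
D = 0.19876² + 0.1118² + 0.19876² + 0.16149² + 0.1677² + 0.16149² = 0.03950 + 0.01250 + 0.03950 + 0.02608 + 0.02812 + 0.02608 = 0.17179.
To 3 decimal places, D = 0.172.

0.172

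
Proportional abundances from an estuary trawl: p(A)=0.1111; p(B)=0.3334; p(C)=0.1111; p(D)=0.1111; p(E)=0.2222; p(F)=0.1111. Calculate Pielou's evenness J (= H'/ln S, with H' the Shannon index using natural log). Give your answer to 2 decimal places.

H' = −Σ pᵢ ln pᵢ = −((-0.2441) + (-0.3662) + (-0.2441) + (-0.2441) + (-0.3342) + (-0.2441)) = 1.6769 (working shown to 4 dp, full precision carried).
With S = 6 species, ln S = 1.7918, so J = 1.6769/1.7918 = 0.9359, i.e. 0.94 to 2 decimal places.

0.94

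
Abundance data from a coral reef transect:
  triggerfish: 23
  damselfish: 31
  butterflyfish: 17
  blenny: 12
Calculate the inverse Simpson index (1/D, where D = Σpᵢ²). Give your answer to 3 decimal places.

3.582

Total N = 23+31+17+12 = 83, so the proportions are 0.2771084, 0.373494, 0.2048193, 0.1445783 (working shown to 7 dp, full precision carried).
D = 0.2771084² + 0.373494² + 0.2048193² + 0.1445783² = 0.0767891 + 0.1394978 + 0.0419509 + 0.0209029 = 0.2791407.
So 1/D = 3.58242, i.e. 3.582 to 3 decimal places.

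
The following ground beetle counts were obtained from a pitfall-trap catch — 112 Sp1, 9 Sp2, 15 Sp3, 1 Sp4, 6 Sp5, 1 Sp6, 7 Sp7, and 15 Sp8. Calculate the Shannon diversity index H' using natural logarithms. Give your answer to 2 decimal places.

1.17

Total N = 112+9+15+1+6+1+7+15 = 166, so the proportions are 0.6747, 0.0542, 0.0904, 0.006, 0.0361, 0.006, 0.0422, 0.0904 (working shown to 4 dp, full precision carried).
Each pᵢ ln pᵢ term: 0.6747×(-0.3935)=-0.2655, 0.0542×(-2.9148)=-0.1580, 0.0904×(-2.4039)=-0.2172, 0.006×(-5.1120)=-0.0308, 0.0361×(-3.3202)=-0.1200, 0.006×(-5.1120)=-0.0308, 0.0422×(-3.1661)=-0.1335, 0.0904×(-2.4039)=-0.2172.
Sum = -1.1731, so H' = 1.17.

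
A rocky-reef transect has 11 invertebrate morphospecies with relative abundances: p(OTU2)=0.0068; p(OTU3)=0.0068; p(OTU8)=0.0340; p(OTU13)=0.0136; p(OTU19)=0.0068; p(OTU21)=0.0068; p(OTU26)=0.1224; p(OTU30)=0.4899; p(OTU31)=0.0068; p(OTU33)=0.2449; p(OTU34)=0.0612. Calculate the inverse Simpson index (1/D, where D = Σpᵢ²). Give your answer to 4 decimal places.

3.1223

D = 0.0068² + 0.0068² + 0.034² + 0.0136² + 0.0068² + 0.0068² + 0.1224² + 0.4899² + 0.0068² + 0.2449² + 0.0612² = 0.0000462 + 0.0000462 + 0.0011560 + 0.0001850 + 0.0000462 + 0.0000462 + 0.0149818 + 0.2400020 + 0.0000462 + 0.0599760 + 0.0037454 = 0.3202774 (working shown to 7 dp, full precision carried).
So 1/D = 3.122294, i.e. 3.1223 to 4 decimal places.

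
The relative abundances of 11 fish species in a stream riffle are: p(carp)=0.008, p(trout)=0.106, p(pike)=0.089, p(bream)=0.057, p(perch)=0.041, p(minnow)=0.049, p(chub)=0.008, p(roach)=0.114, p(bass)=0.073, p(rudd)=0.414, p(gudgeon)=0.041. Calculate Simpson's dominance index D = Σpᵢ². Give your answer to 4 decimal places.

D = 0.008² + 0.106² + 0.089² + 0.057² + 0.041² + 0.049² + 0.008² + 0.114² + 0.073² + 0.414² + 0.041² = 0.000064 + 0.011236 + 0.007921 + 0.003249 + 0.001681 + 0.002401 + 0.000064 + 0.012996 + 0.005329 + 0.171396 + 0.001681 = 0.218018 (working shown to 6 dp, full precision carried).
To 4 decimal places, D = 0.2180.

0.2180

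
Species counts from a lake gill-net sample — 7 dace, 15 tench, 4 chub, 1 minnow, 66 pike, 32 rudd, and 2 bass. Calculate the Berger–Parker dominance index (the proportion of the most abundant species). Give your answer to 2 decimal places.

Total N = 7+15+4+1+66+32+2 = 127, so the proportions are 0.0551, 0.1181, 0.0315, 0.0079, 0.5197, 0.252, 0.0157 (working shown to 4 dp, full precision carried).
The largest proportion is 0.5197, i.e. d = 0.52 to 2 decimal places.

0.52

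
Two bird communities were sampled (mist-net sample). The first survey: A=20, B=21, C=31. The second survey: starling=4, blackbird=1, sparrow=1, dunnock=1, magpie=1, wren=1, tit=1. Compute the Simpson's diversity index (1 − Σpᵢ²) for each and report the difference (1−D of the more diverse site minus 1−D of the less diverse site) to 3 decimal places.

0.128

The first survey: N=72, proportions 0.27778, 0.29167, 0.43056, giving 1−D = 0.65239 (working shown to 5 dp, full precision carried).
The second survey: N=10, proportions 0.4, 0.1, 0.1, 0.1, 0.1, 0.1, 0.1, giving 1−D = 0.78000.
Difference = |0.65239 − 0.78000| = 0.12761, i.e. 0.128 to 3 decimal places.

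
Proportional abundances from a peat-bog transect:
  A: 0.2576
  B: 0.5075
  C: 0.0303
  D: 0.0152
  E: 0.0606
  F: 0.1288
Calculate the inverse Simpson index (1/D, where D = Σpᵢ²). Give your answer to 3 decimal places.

2.896

D = 0.2576² + 0.5075² + 0.0303² + 0.0152² + 0.0606² + 0.1288² = 0.066358 + 0.257556 + 0.000918 + 0.000231 + 0.003672 + 0.016589 = 0.345325 (working shown to 6 dp, full precision carried).
So 1/D = 2.89582, i.e. 2.896 to 3 decimal places.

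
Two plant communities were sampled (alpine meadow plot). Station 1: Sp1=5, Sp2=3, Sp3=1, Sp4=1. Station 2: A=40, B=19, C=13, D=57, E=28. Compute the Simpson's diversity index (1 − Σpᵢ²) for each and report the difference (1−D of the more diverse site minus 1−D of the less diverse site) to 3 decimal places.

Station 1: N=10, proportions 0.5, 0.3, 0.1, 0.1, giving 1−D = 0.64000 (working shown to 5 dp, full precision carried).
Station 2: N=157, proportions 0.25478, 0.12102, 0.0828, 0.36306, 0.17834, giving 1−D = 0.74997.
Difference = |0.64000 − 0.74997| = 0.10997, i.e. 0.110 to 3 decimal places.

0.110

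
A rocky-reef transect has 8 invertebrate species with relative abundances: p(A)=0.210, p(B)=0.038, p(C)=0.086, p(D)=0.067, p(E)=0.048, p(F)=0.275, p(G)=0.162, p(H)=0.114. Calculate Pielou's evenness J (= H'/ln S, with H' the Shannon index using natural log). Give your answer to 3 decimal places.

0.908

H' = −Σ pᵢ ln pᵢ = −((-0.32774) + (-0.12427) + (-0.21099) + (-0.18111) + (-0.14575) + (-0.35502) + (-0.29487) + (-0.24756)) = 1.88730 (working shown to 5 dp, full precision carried).
With S = 8 species, ln S = 2.07944, so J = 1.88730/2.07944 = 0.90760, i.e. 0.908 to 3 decimal places.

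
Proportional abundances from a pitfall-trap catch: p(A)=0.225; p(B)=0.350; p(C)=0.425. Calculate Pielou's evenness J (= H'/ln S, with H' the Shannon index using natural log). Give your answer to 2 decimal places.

H' = −Σ pᵢ ln pᵢ = −((-0.3356) + (-0.3674) + (-0.3637)) = 1.0667 (working shown to 4 dp, full precision carried).
With S = 3 species, ln S = 1.0986, so J = 1.0667/1.0986 = 0.9710, i.e. 0.97 to 2 decimal places.

0.97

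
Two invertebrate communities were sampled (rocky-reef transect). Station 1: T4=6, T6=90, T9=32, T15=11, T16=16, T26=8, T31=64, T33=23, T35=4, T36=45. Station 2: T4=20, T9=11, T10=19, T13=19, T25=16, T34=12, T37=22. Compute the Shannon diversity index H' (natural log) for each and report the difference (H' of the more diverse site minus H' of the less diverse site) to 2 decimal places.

Station 1: N=299, proportions 0.02006689, 0.30100334, 0.10702341, 0.0367893, 0.05351171, 0.02675585, 0.21404682, 0.07692308, 0.01337793, 0.15050167, giving H' = 1.92405344 (working shown to 8 dp, full precision carried).
Station 2: N=119, proportions 0.16806723, 0.09243697, 0.15966387, 0.15966387, 0.13445378, 0.10084034, 0.18487395, giving H' = 1.91892679.
Difference = |1.92405344 − 1.91892679| = 0.00512665, i.e. 0.01 to 2 decimal places.

0.01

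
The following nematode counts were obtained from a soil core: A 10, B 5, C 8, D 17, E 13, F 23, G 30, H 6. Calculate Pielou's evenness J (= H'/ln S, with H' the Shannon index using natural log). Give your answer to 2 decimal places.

Total N = 10+5+8+17+13+23+30+6 = 112, so the proportions are 0.0893, 0.0446, 0.0714, 0.1518, 0.1161, 0.2054, 0.2679, 0.0536 (working shown to 4 dp, full precision carried).
H' = −Σ pᵢ ln pᵢ = −((-0.2157) + (-0.1388) + (-0.1885) + (-0.2862) + (-0.2500) + (-0.3251) + (-0.3528) + (-0.1568)) = 1.9139.
With S = 8 species, ln S = 2.0794, so J = 1.9139/2.0794 = 0.9204, i.e. 0.92 to 2 decimal places.

0.92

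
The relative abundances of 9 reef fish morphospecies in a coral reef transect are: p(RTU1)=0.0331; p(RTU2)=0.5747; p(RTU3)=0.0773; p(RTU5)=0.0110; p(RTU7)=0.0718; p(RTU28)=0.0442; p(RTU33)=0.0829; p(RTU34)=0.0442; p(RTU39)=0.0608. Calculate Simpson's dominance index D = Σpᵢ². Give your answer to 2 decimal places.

0.36

D = 0.0331² + 0.5747² + 0.0773² + 0.011² + 0.0718² + 0.0442² + 0.0829² + 0.0442² + 0.0608² = 0.0011 + 0.3303 + 0.0060 + 0.0001 + 0.0052 + 0.0020 + 0.0069 + 0.0020 + 0.0037 = 0.3571 (working shown to 4 dp, full precision carried).
To 2 decimal places, D = 0.36.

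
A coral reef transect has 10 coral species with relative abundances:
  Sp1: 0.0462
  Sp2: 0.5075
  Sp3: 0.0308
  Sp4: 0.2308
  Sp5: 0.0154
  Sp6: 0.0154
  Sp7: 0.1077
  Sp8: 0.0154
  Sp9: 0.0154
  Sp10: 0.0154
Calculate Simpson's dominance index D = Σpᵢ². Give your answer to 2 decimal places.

0.33

D = 0.0462² + 0.5075² + 0.0308² + 0.2308² + 0.0154² + 0.0154² + 0.1077² + 0.0154² + 0.0154² + 0.0154² = 0.0021 + 0.2576 + 0.0009 + 0.0533 + 0.0002 + 0.0002 + 0.0116 + 0.0002 + 0.0002 + 0.0002 = 0.3267 (working shown to 4 dp, full precision carried).
To 2 decimal places, D = 0.33.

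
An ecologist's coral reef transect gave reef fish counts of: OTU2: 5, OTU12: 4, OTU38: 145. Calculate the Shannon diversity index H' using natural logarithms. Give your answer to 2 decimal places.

0.26

Total N = 5+4+145 = 154, so the proportions are 0.0325, 0.026, 0.9416 (working shown to 4 dp, full precision carried).
Each pᵢ ln pᵢ term: 0.0325×(-3.4275)=-0.1113, 0.026×(-3.6507)=-0.0948, 0.9416×(-0.0602)=-0.0567.
Sum = -0.2628, so H' = 0.26.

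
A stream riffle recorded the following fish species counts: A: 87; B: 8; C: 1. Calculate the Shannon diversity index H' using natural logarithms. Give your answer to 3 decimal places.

Total N = 87+8+1 = 96, so the proportions are 0.90625, 0.08333, 0.01042 (working shown to 5 dp, full precision carried).
Each pᵢ ln pᵢ term: 0.90625×(-0.09844)=-0.08921, 0.08333×(-2.48491)=-0.20708, 0.01042×(-4.56435)=-0.04755.
Sum = -0.34383, so H' = 0.344.

0.344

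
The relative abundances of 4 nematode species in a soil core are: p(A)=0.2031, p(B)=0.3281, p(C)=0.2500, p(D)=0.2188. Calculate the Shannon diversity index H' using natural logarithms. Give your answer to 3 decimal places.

1.368

Each pᵢ ln pᵢ term (working shown to 5 dp, full precision carried): 0.2031×(-1.59406)=-0.32375, 0.3281×(-1.11444)=-0.36565, 0.25×(-1.38629)=-0.34657, 0.2188×(-1.51960)=-0.33249.
Sum = -1.36846, so H' = 1.368.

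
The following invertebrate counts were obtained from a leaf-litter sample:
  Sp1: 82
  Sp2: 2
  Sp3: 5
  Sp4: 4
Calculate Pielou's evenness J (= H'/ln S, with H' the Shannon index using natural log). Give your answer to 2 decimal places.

0.35

Total N = 82+2+5+4 = 93, so the proportions are 0.8817, 0.0215, 0.0538, 0.043 (working shown to 4 dp, full precision carried).
H' = −Σ pᵢ ln pᵢ = −((-0.1110) + (-0.0826) + (-0.1572) + (-0.1353)) = 0.4860.
With S = 4 species, ln S = 1.3863, so J = 0.4860/1.3863 = 0.3506, i.e. 0.35 to 2 decimal places.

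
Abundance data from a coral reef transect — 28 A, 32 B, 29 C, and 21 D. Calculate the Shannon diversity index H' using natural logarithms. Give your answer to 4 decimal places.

Total N = 28+32+29+21 = 110, so the proportions are 0.254545, 0.290909, 0.263636, 0.190909 (working shown to 6 dp, full precision carried).
Each pᵢ ln pᵢ term: 0.254545×(-1.368276)=-0.348288, 0.290909×(-1.234744)=-0.359198, 0.263636×(-1.333185)=-0.351476, 0.190909×(-1.655958)=-0.316137.
Sum = -1.375100, so H' = 1.3751.

1.3751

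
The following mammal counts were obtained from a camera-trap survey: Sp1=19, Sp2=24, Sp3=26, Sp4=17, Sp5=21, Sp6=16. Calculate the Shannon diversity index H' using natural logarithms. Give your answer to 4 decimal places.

1.7765

Total N = 19+24+26+17+21+16 = 123, so the proportions are 0.154472, 0.195122, 0.211382, 0.138211, 0.170732, 0.130081 (working shown to 6 dp, full precision carried).
Each pᵢ ln pᵢ term: 0.154472×(-1.867745)=-0.288514, 0.195122×(-1.634131)=-0.318855, 0.211382×(-1.554088)=-0.328506, 0.138211×(-1.978971)=-0.273516, 0.170732×(-1.767662)=-0.301796, 0.130081×(-2.039596)=-0.265313.
Sum = -1.776500, so H' = 1.7765.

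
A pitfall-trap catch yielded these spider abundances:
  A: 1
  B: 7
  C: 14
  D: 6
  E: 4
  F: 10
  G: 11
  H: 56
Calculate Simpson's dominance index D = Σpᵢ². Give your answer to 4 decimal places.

Total N = 1+7+14+6+4+10+11+56 = 109, so the proportions are 0.009174, 0.06422, 0.12844, 0.055046, 0.036697, 0.091743, 0.100917, 0.513761 (working shown to 6 dp, full precision carried).
D = 0.009174² + 0.06422² + 0.12844² + 0.055046² + 0.036697² + 0.091743² + 0.100917² + 0.513761² = 0.000084 + 0.004124 + 0.016497 + 0.003030 + 0.001347 + 0.008417 + 0.010184 + 0.263951 = 0.307634.
To 4 decimal places, D = 0.3076.

0.3076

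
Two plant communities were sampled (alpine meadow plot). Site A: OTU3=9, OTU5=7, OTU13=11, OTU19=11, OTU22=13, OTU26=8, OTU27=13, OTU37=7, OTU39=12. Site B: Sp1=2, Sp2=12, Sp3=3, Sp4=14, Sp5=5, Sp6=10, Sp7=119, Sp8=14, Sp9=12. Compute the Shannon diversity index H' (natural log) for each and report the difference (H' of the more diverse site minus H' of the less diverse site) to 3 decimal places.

0.783

Site A: N=91, proportions 0.0989, 0.07692, 0.12088, 0.12088, 0.14286, 0.08791, 0.14286, 0.07692, 0.13187, giving H' = 2.17114 (working shown to 5 dp, full precision carried).
Site B: N=191, proportions 0.01047, 0.06283, 0.01571, 0.0733, 0.02618, 0.05236, 0.62304, 0.0733, 0.06283, giving H' = 1.38839.
Difference = |2.17114 − 1.38839| = 0.78275, i.e. 0.783 to 3 decimal places.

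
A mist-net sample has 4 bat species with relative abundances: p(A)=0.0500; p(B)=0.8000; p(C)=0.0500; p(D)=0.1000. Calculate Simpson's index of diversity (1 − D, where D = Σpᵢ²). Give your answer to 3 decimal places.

D = 0.05² + 0.8² + 0.05² + 0.1² = 0.00250 + 0.64000 + 0.00250 + 0.01000 = 0.65500 (working shown to 5 dp, full precision carried).
So 1 − D = 0.34500, i.e. 0.345 to 3 decimal places.

0.345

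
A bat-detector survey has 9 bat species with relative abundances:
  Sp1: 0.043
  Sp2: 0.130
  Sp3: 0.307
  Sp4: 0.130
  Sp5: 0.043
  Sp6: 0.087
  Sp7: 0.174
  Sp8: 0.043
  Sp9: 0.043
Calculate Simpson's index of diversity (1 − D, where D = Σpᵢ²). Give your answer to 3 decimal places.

0.827

D = 0.043² + 0.13² + 0.307² + 0.13² + 0.043² + 0.087² + 0.174² + 0.043² + 0.043² = 0.00185 + 0.01690 + 0.09425 + 0.01690 + 0.00185 + 0.00757 + 0.03028 + 0.00185 + 0.00185 = 0.17329 (working shown to 5 dp, full precision carried).
So 1 − D = 0.82671, i.e. 0.827 to 3 decimal places.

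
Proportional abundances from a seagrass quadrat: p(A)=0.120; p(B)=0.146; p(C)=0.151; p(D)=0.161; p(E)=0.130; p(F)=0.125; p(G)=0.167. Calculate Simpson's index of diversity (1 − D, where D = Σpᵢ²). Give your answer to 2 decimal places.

D = 0.12² + 0.146² + 0.151² + 0.161² + 0.13² + 0.125² + 0.167² = 0.0144 + 0.0213 + 0.0228 + 0.0259 + 0.0169 + 0.0156 + 0.0279 = 0.1449 (working shown to 4 dp, full precision carried).
So 1 − D = 0.8551, i.e. 0.86 to 2 decimal places.

0.86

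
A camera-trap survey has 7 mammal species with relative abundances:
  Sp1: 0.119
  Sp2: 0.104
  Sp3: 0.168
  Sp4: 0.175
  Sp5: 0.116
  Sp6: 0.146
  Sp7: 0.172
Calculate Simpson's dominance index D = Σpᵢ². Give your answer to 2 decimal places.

D = 0.119² + 0.104² + 0.168² + 0.175² + 0.116² + 0.146² + 0.172² = 0.0142 + 0.0108 + 0.0282 + 0.0306 + 0.0135 + 0.0213 + 0.0296 = 0.1482 (working shown to 4 dp, full precision carried).
To 2 decimal places, D = 0.15.

0.15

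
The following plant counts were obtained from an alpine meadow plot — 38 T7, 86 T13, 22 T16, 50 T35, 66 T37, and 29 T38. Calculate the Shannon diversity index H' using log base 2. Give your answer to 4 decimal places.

2.4385

Total N = 38+86+22+50+66+29 = 291, so the proportions are 0.130584, 0.295533, 0.075601, 0.171821, 0.226804, 0.099656 (working shown to 6 dp, full precision carried).
Each pᵢ log₂ pᵢ term: 0.130584×(-2.936948)=-0.383519, 0.295533×(-1.758611)=-0.519727, 0.075601×(-3.725444)=-0.281649, 0.171821×(-2.541019)=-0.436601, 0.226804×(-2.140481)=-0.485470, 0.099656×(-3.326894)=-0.331546.
Sum = -2.438512, so H' = 2.4385.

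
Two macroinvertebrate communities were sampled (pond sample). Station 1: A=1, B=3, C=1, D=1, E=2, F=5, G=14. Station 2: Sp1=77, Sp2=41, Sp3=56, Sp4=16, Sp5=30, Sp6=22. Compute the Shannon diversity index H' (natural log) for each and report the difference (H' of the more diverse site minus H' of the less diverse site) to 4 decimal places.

0.2042

Station 1: N=27, proportions 0.037037, 0.111111, 0.037037, 0.037037, 0.074074, 0.185185, 0.518519, giving H' = 1.455980 (working shown to 6 dp, full precision carried).
Station 2: N=242, proportions 0.318182, 0.169421, 0.231405, 0.066116, 0.123967, 0.090909, giving H' = 1.660221.
Difference = |1.455980 − 1.660221| = 0.204241, i.e. 0.2042 to 4 decimal places.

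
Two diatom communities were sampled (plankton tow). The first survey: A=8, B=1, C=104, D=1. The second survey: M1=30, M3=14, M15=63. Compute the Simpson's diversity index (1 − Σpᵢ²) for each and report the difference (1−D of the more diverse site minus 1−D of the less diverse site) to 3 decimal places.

The first survey: N=114, proportions 0.070175, 0.008772, 0.912281, 0.008772, giving 1−D = 0.162665 (working shown to 6 dp, full precision carried).
The second survey: N=107, proportions 0.280374, 0.130841, 0.588785, giving 1−D = 0.557603.
Difference = |0.162665 − 0.557603| = 0.394938, i.e. 0.395 to 3 decimal places.

0.395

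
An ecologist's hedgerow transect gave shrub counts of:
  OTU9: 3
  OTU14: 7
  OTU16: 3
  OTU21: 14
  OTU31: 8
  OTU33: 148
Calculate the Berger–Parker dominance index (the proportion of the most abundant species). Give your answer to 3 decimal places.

0.809

Total N = 3+7+3+14+8+148 = 183, so the proportions are 0.01639, 0.03825, 0.01639, 0.0765, 0.04372, 0.80874 (working shown to 5 dp, full precision carried).
The largest proportion is 0.80874, i.e. d = 0.809 to 3 decimal places.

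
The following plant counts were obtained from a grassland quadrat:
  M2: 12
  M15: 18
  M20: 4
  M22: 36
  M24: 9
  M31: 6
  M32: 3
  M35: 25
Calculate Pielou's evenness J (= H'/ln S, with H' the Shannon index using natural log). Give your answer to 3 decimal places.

0.866

Total N = 12+18+4+36+9+6+3+25 = 113, so the proportions are 0.10619, 0.15929, 0.0354, 0.31858, 0.07965, 0.0531, 0.02655, 0.22124 (working shown to 5 dp, full precision carried).
H' = −Σ pᵢ ln pᵢ = −((-0.23814) + (-0.29262) + (-0.11827) + (-0.36442) + (-0.20152) + (-0.15587) + (-0.09634) + (-0.33374)) = 1.80092.
With S = 8 species, ln S = 2.07944, so J = 1.80092/2.07944 = 0.86606, i.e. 0.866 to 3 decimal places.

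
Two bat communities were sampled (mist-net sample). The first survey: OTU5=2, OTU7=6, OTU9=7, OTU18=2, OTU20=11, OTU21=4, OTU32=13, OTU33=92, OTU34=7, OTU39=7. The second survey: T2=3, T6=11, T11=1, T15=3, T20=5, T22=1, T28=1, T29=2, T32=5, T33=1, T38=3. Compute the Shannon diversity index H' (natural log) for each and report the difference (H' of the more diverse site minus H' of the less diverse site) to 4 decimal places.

The first survey: N=151, proportions 0.013245, 0.0397351, 0.0463576, 0.013245, 0.0728477, 0.0264901, 0.0860927, 0.6092715, 0.0463576, 0.0463576, giving H' = 1.4698747 (working shown to 7 dp, full precision carried).
The second survey: N=36, proportions 0.0833333, 0.3055556, 0.0277778, 0.0833333, 0.1388889, 0.0277778, 0.0277778, 0.0555556, 0.1388889, 0.0277778, 0.0833333, giving H' = 2.0906014.
Difference = |1.4698747 − 2.0906014| = 0.6207267, i.e. 0.6207 to 4 decimal places.

0.6207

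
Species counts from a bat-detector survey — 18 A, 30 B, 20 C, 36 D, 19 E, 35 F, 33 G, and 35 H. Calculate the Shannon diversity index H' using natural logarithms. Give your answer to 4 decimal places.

2.0436

Total N = 18+30+20+36+19+35+33+35 = 226, so the proportions are 0.079646, 0.132743, 0.088496, 0.159292, 0.084071, 0.154867, 0.146018, 0.154867 (working shown to 6 dp, full precision carried).
Each pᵢ ln pᵢ term: 0.079646×(-2.530163)=-0.201517, 0.132743×(-2.019338)=-0.268054, 0.088496×(-2.424803)=-0.214584, 0.159292×(-1.837016)=-0.292622, 0.084071×(-2.476096)=-0.208167, 0.154867×(-1.865187)=-0.288856, 0.146018×(-1.924027)=-0.280942, 0.154867×(-1.865187)=-0.288856.
Sum = -2.043600, so H' = 2.0436.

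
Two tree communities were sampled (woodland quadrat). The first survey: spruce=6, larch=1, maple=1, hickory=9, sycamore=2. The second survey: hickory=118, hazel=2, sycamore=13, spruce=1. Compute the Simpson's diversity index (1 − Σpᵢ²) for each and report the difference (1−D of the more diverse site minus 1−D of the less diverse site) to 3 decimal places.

The first survey: N=19, proportions 0.31579, 0.05263, 0.05263, 0.47368, 0.10526, giving 1−D = 0.65928 (working shown to 5 dp, full precision carried).
The second survey: N=134, proportions 0.8806, 0.01493, 0.09701, 0.00746, giving 1−D = 0.21486.
Difference = |0.65928 − 0.21486| = 0.44442, i.e. 0.444 to 3 decimal places.

0.444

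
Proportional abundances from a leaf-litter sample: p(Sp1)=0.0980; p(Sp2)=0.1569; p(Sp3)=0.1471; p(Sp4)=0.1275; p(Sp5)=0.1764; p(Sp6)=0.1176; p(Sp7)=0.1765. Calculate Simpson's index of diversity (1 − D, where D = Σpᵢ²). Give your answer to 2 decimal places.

D = 0.098² + 0.1569² + 0.1471² + 0.1275² + 0.1764² + 0.1176² + 0.1765² = 0.0096 + 0.0246 + 0.0216 + 0.0163 + 0.0311 + 0.0138 + 0.0312 = 0.1482 (working shown to 4 dp, full precision carried).
So 1 − D = 0.8518, i.e. 0.85 to 2 decimal places.

0.85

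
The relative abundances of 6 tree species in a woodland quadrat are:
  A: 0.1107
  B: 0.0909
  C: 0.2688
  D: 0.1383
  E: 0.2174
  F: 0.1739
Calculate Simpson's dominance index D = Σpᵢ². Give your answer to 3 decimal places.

0.189

D = 0.1107² + 0.0909² + 0.2688² + 0.1383² + 0.2174² + 0.1739² = 0.01225 + 0.00826 + 0.07225 + 0.01913 + 0.04726 + 0.03024 = 0.18940 (working shown to 5 dp, full precision carried).
To 3 decimal places, D = 0.189.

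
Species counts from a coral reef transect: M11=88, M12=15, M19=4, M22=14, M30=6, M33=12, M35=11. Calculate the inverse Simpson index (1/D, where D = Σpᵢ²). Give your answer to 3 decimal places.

Total N = 88+15+4+14+6+12+11 = 150, so the proportions are 0.586667, 0.1, 0.026667, 0.093333, 0.04, 0.08, 0.073333 (working shown to 6 dp, full precision carried).
D = 0.586667² + 0.1² + 0.026667² + 0.093333² + 0.04² + 0.08² + 0.073333² = 0.344178 + 0.010000 + 0.000711 + 0.008711 + 0.001600 + 0.006400 + 0.005378 = 0.376978.
So 1/D = 2.65268, i.e. 2.653 to 3 decimal places.

2.653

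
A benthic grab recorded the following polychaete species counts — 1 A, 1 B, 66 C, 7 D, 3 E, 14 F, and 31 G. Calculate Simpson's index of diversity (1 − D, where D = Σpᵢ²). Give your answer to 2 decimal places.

Total N = 1+1+66+7+3+14+31 = 123, so the proportions are 0.0081, 0.0081, 0.5366, 0.0569, 0.0244, 0.1138, 0.252 (working shown to 4 dp, full precision carried).
D = 0.0081² + 0.0081² + 0.5366² + 0.0569² + 0.0244² + 0.1138² + 0.252² = 0.0001 + 0.0001 + 0.2879 + 0.0032 + 0.0006 + 0.0130 + 0.0635 = 0.3684.
So 1 − D = 0.6316, i.e. 0.63 to 2 decimal places.

0.63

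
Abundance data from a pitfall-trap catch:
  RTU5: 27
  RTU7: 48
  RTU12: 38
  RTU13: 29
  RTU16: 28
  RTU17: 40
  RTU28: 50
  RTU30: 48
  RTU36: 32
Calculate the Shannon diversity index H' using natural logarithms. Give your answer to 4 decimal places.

Total N = 27+48+38+29+28+40+50+48+32 = 340, so the proportions are 0.079412, 0.141176, 0.111765, 0.085294, 0.082353, 0.117647, 0.147059, 0.141176, 0.094118 (working shown to 6 dp, full precision carried).
Each pᵢ ln pᵢ term: 0.079412×(-2.533109)=-0.201159, 0.141176×(-1.957745)=-0.276387, 0.111765×(-2.191359)=-0.244917, 0.085294×(-2.461650)=-0.209964, 0.082353×(-2.496741)=-0.205614, 0.117647×(-2.140066)=-0.251772, 0.147059×(-1.916923)=-0.281900, 0.141176×(-1.957745)=-0.276387, 0.094118×(-2.363210)=-0.222420.
Sum = -2.170521, so H' = 2.1705.

2.1705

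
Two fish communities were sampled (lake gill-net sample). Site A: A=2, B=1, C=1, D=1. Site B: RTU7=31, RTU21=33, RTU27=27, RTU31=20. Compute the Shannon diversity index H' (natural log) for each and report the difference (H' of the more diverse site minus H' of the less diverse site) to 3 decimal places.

0.037

Site A: N=5, proportions 0.4, 0.2, 0.2, 0.2, giving H' = 1.332179 (working shown to 6 dp, full precision carried).
Site B: N=111, proportions 0.279279, 0.297297, 0.243243, 0.18018, giving H' = 1.369525.
Difference = |1.332179 − 1.369525| = 0.037346, i.e. 0.037 to 3 decimal places.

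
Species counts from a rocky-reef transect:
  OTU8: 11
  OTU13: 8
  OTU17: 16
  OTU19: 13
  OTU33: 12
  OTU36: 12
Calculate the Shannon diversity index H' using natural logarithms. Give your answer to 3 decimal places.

Total N = 11+8+16+13+12+12 = 72, so the proportions are 0.15278, 0.11111, 0.22222, 0.18056, 0.16667, 0.16667 (working shown to 5 dp, full precision carried).
Each pᵢ ln pᵢ term: 0.15278×(-1.87877)=-0.28703, 0.11111×(-2.19722)=-0.24414, 0.22222×(-1.50408)=-0.33424, 0.18056×(-1.71172)=-0.30906, 0.16667×(-1.79176)=-0.29863, 0.16667×(-1.79176)=-0.29863.
Sum = -1.77172, so H' = 1.772.

1.772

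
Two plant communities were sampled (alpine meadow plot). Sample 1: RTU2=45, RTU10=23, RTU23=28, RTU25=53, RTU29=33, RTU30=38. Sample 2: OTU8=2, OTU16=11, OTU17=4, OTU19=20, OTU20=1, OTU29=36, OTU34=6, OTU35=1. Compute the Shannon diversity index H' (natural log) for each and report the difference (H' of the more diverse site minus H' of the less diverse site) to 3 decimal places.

0.236

Sample 1: N=220, proportions 0.20455, 0.10455, 0.12727, 0.24091, 0.15, 0.17273, giving H' = 1.75383 (working shown to 5 dp, full precision carried).
Sample 2: N=81, proportions 0.02469, 0.1358, 0.04938, 0.24691, 0.01235, 0.44444, 0.07407, 0.01235, giving H' = 1.51815.
Difference = |1.75383 − 1.51815| = 0.23568, i.e. 0.236 to 3 decimal places.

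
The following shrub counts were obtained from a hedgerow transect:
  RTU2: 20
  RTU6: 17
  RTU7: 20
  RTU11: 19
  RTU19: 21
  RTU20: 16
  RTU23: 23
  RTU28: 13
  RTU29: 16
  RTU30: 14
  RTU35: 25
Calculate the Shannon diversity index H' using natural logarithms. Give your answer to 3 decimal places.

2.380

Total N = 20+17+20+19+21+16+23+13+16+14+25 = 204, so the proportions are 0.09804, 0.08333, 0.09804, 0.09314, 0.10294, 0.07843, 0.11275, 0.06373, 0.07843, 0.06863, 0.12255 (working shown to 5 dp, full precision carried).
Each pᵢ ln pᵢ term: 0.09804×(-2.32239)=-0.22769, 0.08333×(-2.48491)=-0.20708, 0.09804×(-2.32239)=-0.22769, 0.09314×(-2.37368)=-0.22108, 0.10294×(-2.27360)=-0.23405, 0.07843×(-2.54553)=-0.19965, 0.11275×(-2.18263)=-0.24608, 0.06373×(-2.75317)=-0.17545, 0.07843×(-2.54553)=-0.19965, 0.06863×(-2.67906)=-0.18386, 0.12255×(-2.09924)=-0.25726.
Sum = -2.37951, so H' = 2.380.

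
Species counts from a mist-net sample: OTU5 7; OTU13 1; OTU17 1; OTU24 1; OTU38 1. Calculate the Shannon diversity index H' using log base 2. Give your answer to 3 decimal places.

Total N = 7+1+1+1+1 = 11, so the proportions are 0.63636, 0.09091, 0.09091, 0.09091, 0.09091 (working shown to 5 dp, full precision carried).
Each pᵢ log₂ pᵢ term: 0.63636×(-0.65208)=-0.41496, 0.09091×(-3.45943)=-0.31449, 0.09091×(-3.45943)=-0.31449, 0.09091×(-3.45943)=-0.31449, 0.09091×(-3.45943)=-0.31449.
Sum = -1.67293, so H' = 1.673.

1.673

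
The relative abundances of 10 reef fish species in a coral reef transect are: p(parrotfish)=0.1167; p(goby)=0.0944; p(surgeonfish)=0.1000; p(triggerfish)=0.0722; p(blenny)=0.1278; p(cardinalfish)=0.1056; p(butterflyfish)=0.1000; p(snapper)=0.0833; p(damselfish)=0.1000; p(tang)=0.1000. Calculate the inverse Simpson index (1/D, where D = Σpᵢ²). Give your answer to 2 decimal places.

D = 0.1167² + 0.0944² + 0.1² + 0.0722² + 0.1278² + 0.1056² + 0.1² + 0.0833² + 0.1² + 0.1² = 0.013619 + 0.008911 + 0.010000 + 0.005213 + 0.016333 + 0.011151 + 0.010000 + 0.006939 + 0.010000 + 0.010000 = 0.102166 (working shown to 6 dp, full precision carried).
So 1/D = 9.7880, i.e. 9.79 to 2 decimal places.

9.79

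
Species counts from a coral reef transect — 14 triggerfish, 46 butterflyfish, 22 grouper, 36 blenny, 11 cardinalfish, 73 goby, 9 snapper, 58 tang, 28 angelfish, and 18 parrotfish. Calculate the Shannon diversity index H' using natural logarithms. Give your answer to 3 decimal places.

2.101

Total N = 14+46+22+36+11+73+9+58+28+18 = 315, so the proportions are 0.04444, 0.14603, 0.06984, 0.11429, 0.03492, 0.23175, 0.02857, 0.18413, 0.08889, 0.05714 (working shown to 5 dp, full precision carried).
Each pᵢ ln pᵢ term: 0.04444×(-3.11352)=-0.13838, 0.14603×(-1.92393)=-0.28096, 0.06984×(-2.66153)=-0.18588, 0.11429×(-2.16905)=-0.24789, 0.03492×(-3.35468)=-0.11715, 0.23175×(-1.46211)=-0.33884, 0.02857×(-3.55535)=-0.10158, 0.18413×(-1.69213)=-0.31157, 0.08889×(-2.42037)=-0.21514, 0.05714×(-2.86220)=-0.16355.
Sum = -2.10094, so H' = 2.101.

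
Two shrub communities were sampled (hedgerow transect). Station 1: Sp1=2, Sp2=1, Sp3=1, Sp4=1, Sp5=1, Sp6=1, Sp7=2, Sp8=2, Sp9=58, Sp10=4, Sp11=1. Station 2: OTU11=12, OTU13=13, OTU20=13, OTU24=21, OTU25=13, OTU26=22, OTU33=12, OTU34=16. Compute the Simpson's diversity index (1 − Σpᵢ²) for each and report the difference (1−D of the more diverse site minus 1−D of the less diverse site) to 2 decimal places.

Station 1: N=74, proportions 0.02703, 0.01351, 0.01351, 0.01351, 0.01351, 0.01351, 0.02703, 0.02703, 0.78378, 0.05405, 0.01351, giving 1−D = 0.37947 (working shown to 5 dp, full precision carried).
Station 2: N=122, proportions 0.09836, 0.10656, 0.10656, 0.17213, 0.10656, 0.18033, 0.09836, 0.13115, giving 1−D = 0.86724.
Difference = |0.37947 − 0.86724| = 0.48777, i.e. 0.49 to 2 decimal places.

0.49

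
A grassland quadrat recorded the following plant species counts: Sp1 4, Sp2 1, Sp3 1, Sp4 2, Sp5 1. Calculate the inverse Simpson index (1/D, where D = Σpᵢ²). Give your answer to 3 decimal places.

3.522

Total N = 4+1+1+2+1 = 9, so the proportions are 0.4444444, 0.1111111, 0.1111111, 0.2222222, 0.1111111 (working shown to 7 dp, full precision carried).
D = 0.4444444² + 0.1111111² + 0.1111111² + 0.2222222² + 0.1111111² = 0.1975309 + 0.0123457 + 0.0123457 + 0.0493827 + 0.0123457 = 0.2839506.
So 1/D = 3.52174, i.e. 3.522 to 3 decimal places.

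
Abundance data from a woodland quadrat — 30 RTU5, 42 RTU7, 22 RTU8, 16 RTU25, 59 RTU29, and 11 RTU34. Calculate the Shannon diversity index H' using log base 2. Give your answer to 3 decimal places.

2.376

Total N = 30+42+22+16+59+11 = 180, so the proportions are 0.16667, 0.23333, 0.12222, 0.08889, 0.32778, 0.06111 (working shown to 5 dp, full precision carried).
Each pᵢ log₂ pᵢ term: 0.16667×(-2.58496)=-0.43083, 0.23333×(-2.09954)=-0.48989, 0.12222×(-3.03242)=-0.37063, 0.08889×(-3.49185)=-0.31039, 0.32778×(-1.60921)=-0.52746, 0.06111×(-4.03242)=-0.24643.
Sum = -2.37562, so H' = 2.376.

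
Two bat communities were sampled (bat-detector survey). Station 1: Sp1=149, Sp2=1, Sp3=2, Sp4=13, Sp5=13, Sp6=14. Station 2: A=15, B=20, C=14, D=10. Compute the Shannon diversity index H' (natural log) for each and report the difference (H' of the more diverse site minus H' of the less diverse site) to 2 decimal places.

0.53

Station 1: N=192, proportions 0.776042, 0.005208, 0.010417, 0.067708, 0.067708, 0.072917, giving H' = 0.827236 (working shown to 6 dp, full precision carried).
Station 2: N=59, proportions 0.254237, 0.338983, 0.237288, 0.169492, giving H' = 1.357062.
Difference = |0.827236 − 1.357062| = 0.529826, i.e. 0.53 to 2 decimal places.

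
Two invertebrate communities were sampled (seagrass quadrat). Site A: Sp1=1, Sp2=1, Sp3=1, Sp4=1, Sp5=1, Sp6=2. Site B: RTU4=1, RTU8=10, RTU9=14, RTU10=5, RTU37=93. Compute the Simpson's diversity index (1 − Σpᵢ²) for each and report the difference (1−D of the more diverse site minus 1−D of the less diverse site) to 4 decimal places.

0.4093

Site A: N=7, proportions 0.142857, 0.142857, 0.142857, 0.142857, 0.142857, 0.285714, giving 1−D = 0.816327 (working shown to 6 dp, full precision carried).
Site B: N=123, proportions 0.00813, 0.081301, 0.113821, 0.04065, 0.756098, giving 1−D = 0.407033.
Difference = |0.816327 − 0.407033| = 0.409294, i.e. 0.4093 to 4 decimal places.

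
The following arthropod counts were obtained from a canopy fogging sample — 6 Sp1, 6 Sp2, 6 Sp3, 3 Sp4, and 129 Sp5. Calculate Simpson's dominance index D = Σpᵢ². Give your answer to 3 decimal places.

0.745

Total N = 6+6+6+3+129 = 150, so the proportions are 0.04, 0.04, 0.04, 0.02, 0.86 (working shown to 5 dp, full precision carried).
D = 0.04² + 0.04² + 0.04² + 0.02² + 0.86² = 0.00160 + 0.00160 + 0.00160 + 0.00040 + 0.73960 = 0.74480.
To 3 decimal places, D = 0.745.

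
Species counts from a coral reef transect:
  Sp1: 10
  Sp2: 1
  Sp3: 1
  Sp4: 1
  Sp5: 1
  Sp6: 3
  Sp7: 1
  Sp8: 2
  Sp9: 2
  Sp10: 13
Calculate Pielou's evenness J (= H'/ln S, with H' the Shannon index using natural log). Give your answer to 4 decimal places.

Total N = 10+1+1+1+1+3+1+2+2+13 = 35, so the proportions are 0.285714, 0.028571, 0.028571, 0.028571, 0.028571, 0.085714, 0.028571, 0.057143, 0.057143, 0.371429 (working shown to 6 dp, full precision carried).
H' = −Σ pᵢ ln pᵢ = −((-0.357932) + (-0.101581) + (-0.101581) + (-0.101581) + (-0.101581) + (-0.210577) + (-0.101581) + (-0.163554) + (-0.163554) + (-0.367862)) = 1.771388.
With S = 10 species, ln S = 2.302585, so J = 1.771388/2.302585 = 0.769304, i.e. 0.7693 to 4 decimal places.

0.7693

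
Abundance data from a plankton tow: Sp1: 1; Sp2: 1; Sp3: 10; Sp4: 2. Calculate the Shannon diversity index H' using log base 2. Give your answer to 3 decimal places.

1.292

Total N = 1+1+10+2 = 14, so the proportions are 0.07143, 0.07143, 0.71429, 0.14286 (working shown to 5 dp, full precision carried).
Each pᵢ log₂ pᵢ term: 0.07143×(-3.80735)=-0.27195, 0.07143×(-3.80735)=-0.27195, 0.71429×(-0.48543)=-0.34673, 0.14286×(-2.80735)=-0.40105.
Sum = -1.29169, so H' = 1.292.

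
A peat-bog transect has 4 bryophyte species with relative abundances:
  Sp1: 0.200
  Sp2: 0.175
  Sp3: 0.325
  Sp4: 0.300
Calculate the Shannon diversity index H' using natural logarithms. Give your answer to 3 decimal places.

Each pᵢ ln pᵢ term (working shown to 5 dp, full precision carried): 0.2×(-1.60944)=-0.32189, 0.175×(-1.74297)=-0.30502, 0.325×(-1.12393)=-0.36528, 0.3×(-1.20397)=-0.36119.
Sum = -1.35338, so H' = 1.353.

1.353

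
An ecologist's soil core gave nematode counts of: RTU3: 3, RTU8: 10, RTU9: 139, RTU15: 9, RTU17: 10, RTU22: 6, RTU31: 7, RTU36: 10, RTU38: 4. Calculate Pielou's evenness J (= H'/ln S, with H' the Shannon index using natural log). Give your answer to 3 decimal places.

Total N = 3+10+139+9+10+6+7+10+4 = 198, so the proportions are 0.01515, 0.05051, 0.70202, 0.04545, 0.05051, 0.0303, 0.03535, 0.05051, 0.0202 (working shown to 5 dp, full precision carried).
H' = −Σ pᵢ ln pᵢ = −((-0.06348) + (-0.15079) + (-0.24837) + (-0.14050) + (-0.15079) + (-0.10595) + (-0.11816) + (-0.15079) + (-0.07883)) = 1.20767.
With S = 9 species, ln S = 2.19722, so J = 1.20767/2.19722 = 0.54964, i.e. 0.550 to 3 decimal places.

0.550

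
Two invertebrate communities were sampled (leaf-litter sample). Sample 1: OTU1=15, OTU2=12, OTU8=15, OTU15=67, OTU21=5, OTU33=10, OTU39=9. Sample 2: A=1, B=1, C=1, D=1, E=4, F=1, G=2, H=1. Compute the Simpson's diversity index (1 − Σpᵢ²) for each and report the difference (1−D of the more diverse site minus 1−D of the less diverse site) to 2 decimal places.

0.12

Sample 1: N=133, proportions 0.1128, 0.0902, 0.1128, 0.5038, 0.0376, 0.0752, 0.0677, giving 1−D = 0.7010 (working shown to 4 dp, full precision carried).
Sample 2: N=12, proportions 0.0833, 0.0833, 0.0833, 0.0833, 0.3333, 0.0833, 0.1667, 0.0833, giving 1−D = 0.8194.
Difference = |0.7010 − 0.8194| = 0.1184, i.e. 0.12 to 2 decimal places.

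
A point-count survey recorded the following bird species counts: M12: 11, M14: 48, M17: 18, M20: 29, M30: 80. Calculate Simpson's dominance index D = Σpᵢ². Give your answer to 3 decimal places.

Total N = 11+48+18+29+80 = 186, so the proportions are 0.05914, 0.25806, 0.09677, 0.15591, 0.43011 (working shown to 5 dp, full precision carried).
D = 0.05914² + 0.25806² + 0.09677² + 0.15591² + 0.43011² = 0.00350 + 0.06660 + 0.00937 + 0.02431 + 0.18499 = 0.28876.
To 3 decimal places, D = 0.289.

0.289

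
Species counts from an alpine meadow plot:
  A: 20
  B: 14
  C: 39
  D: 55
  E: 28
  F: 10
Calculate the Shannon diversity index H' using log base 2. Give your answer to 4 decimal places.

2.3650

Total N = 20+14+39+55+28+10 = 166, so the proportions are 0.120482, 0.084337, 0.23494, 0.331325, 0.168675, 0.060241 (working shown to 6 dp, full precision carried).
Each pᵢ log₂ pᵢ term: 0.120482×(-3.053111)=-0.367845, 0.084337×(-3.567685)=-0.300889, 0.23494×(-2.089637)=-0.490939, 0.331325×(-1.593680)=-0.528026, 0.168675×(-2.567685)=-0.433103, 0.060241×(-4.053111)=-0.244163.
Sum = -2.364966, so H' = 2.3650.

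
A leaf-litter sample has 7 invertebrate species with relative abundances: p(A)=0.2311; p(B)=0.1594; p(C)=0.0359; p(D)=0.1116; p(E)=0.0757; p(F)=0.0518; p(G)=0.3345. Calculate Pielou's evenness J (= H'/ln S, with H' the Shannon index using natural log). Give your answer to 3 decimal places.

0.879

H' = −Σ pᵢ ln pᵢ = −((-0.33854) + (-0.29271) + (-0.11944) + (-0.24472) + (-0.19538) + (-0.15335) + (-0.36632)) = 1.71046 (working shown to 5 dp, full precision carried).
With S = 7 species, ln S = 1.94591, so J = 1.71046/1.94591 = 0.87900, i.e. 0.879 to 3 decimal places.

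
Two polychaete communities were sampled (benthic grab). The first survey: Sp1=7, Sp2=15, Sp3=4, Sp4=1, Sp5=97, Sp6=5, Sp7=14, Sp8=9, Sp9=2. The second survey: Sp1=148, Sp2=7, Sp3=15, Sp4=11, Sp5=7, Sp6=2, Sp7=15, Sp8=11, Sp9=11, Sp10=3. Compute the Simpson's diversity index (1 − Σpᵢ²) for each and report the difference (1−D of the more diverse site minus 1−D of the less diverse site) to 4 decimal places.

0.0096

The first survey: N=154, proportions 0.045455, 0.097403, 0.025974, 0.006494, 0.62987, 0.032468, 0.090909, 0.058442, 0.012987, giving 1−D = 0.578091 (working shown to 6 dp, full precision carried).
The second survey: N=230, proportions 0.643478, 0.030435, 0.065217, 0.047826, 0.030435, 0.008696, 0.065217, 0.047826, 0.047826, 0.013043, giving 1−D = 0.568469.
Difference = |0.578091 − 0.568469| = 0.009622, i.e. 0.0096 to 4 decimal places.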